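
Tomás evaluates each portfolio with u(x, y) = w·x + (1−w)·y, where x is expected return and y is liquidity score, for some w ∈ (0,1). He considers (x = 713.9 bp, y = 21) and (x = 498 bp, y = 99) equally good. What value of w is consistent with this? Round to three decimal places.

w = 0.265

u(713.9,21) = u(498,99) means w·713.9 + (1−w)·21 = w·498 + (1−w)·99.
Collecting terms: w·215.9 = (1−w)·78.
Hence w = 78/(215.9+78) = 78/293.9 = 0.265.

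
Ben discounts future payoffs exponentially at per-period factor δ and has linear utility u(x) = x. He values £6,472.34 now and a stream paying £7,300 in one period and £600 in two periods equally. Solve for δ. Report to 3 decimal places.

δ ≈ 0.830

The stream is worth 7300δ + 600δ² today, so 7300δ + 600δ² = 6472.34.
That is, 600δ² + 7300δ − 6472.34 = 0, a quadratic in δ.
The positive root is δ = [−7300 + √(7300² + 4·600·6472.34)] / (2·600) = (−7300 + 8296.000)/1200 ≈ 0.830.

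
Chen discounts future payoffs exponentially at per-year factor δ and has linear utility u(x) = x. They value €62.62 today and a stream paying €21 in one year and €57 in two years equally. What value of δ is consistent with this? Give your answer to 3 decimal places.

δ ≈ 0.880

Equating present values: 62.62 = 21δ + 57δ².
That is, 57δ² + 21δ − 62.62 = 0, a quadratic in δ.
δ = (−21 + √(21² + 4·57·62.62)) / (2·57) = (−21 + √14718.36) / 114 ≈ 0.880.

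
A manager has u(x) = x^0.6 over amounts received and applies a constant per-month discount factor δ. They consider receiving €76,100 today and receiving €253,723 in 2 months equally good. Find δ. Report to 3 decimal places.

Indifference means u(76100) = δ^2 · u(253723), so δ^2 = u(76100)/u(253723).
Since u(x) = x^0.6, δ^2 = (76100/253723)^0.6 = 0.29993^0.6 = 0.48553.
Taking the square root: δ = 0.48553^(1/2) ≈ 0.697.

δ ≈ 0.697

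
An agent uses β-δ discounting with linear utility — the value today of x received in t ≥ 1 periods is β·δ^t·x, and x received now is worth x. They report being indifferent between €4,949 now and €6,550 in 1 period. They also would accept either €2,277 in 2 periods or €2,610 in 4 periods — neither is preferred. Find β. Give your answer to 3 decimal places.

Both payoffs in the second observation are in the future, so β drops out: δ^2·2277 = δ^4·2610 ⇒ δ^2 = 2277/2610 = 0.87241, so δ = 0.93403.
Now use the now-vs-future pair: 4949 = β·δ·6550 gives β = 4949/(0.93403·6550) ≈ 0.809.

β ≈ 0.809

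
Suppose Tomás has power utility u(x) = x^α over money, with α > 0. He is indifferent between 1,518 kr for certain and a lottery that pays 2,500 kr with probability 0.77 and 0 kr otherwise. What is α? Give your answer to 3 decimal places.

α ≈ 0.524

The lottery's expected utility is 0.77·u(2500) + 0.23·u(0) = 0.77·2500^α (since u(0) = 0 for α > 0).
Indifference: 1518^α = 0.77·2500^α, so (1518/2500)^α = 0.77.
α = ln(0.77) / ln(1518/2500) = -0.261365/-0.498897 ≈ 0.524.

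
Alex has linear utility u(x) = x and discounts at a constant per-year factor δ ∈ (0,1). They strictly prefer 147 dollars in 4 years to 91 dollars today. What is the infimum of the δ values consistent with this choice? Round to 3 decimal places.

δ > 0.887

The preference means 91 < δ^4·147.
Dividing by 147: δ^4 > 0.61905. Both sides are positive, so the 4th root keeps the direction.
δ > (91/147)^(1/4) ≈ 0.887.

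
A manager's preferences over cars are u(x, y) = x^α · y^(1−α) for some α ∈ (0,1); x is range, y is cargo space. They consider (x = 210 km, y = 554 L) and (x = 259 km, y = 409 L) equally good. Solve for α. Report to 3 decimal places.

α ≈ 0.591

The Cobb–Douglas utilities coincide, so 210^α·554^(1−α) = 259^α·409^(1−α).
Taking logs: α·ln 210 + (1−α)·ln 554 = α·ln 259 + (1−α)·ln 409, i.e. α·-0.209721 = (1−α)·-0.303450.
So α/(1−α) = (-0.303450)/(-0.209721) = 1.446922, and α = 1.446922/2.446922 ≈ 0.591.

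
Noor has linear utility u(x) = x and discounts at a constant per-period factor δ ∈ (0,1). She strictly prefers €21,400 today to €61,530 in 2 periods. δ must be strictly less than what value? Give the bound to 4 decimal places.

The preference means 21400 > δ^2·61530.
So δ^2 < 21400/61530 = 0.34780; taking the square root of both positive sides preserves the inequality.
δ < 0.34780^(1/2) = 0.5897.

δ < 0.5897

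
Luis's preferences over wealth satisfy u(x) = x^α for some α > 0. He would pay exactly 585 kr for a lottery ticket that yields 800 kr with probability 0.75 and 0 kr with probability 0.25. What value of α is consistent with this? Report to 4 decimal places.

α ≈ 0.9191

Since u(0) = 0, the lottery's EU is 0.75·800^α.
Indifference: 585^α = 0.75·800^α, so (585/800)^α = 0.75.
Taking logs: α·ln(585/800) = ln(0.75), so α = -0.2876821 / -0.3129999 ≈ 0.9191.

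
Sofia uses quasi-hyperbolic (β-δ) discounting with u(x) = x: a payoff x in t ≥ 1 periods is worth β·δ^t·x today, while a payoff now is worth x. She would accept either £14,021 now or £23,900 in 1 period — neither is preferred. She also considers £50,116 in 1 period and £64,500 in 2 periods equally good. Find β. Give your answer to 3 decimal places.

Both payoffs in the second observation are in the future, so β drops out: δ^1·50116 = δ^2·64500 ⇒ δ = 50116/64500 = 0.77699.
Now use the now-vs-future pair: 14021 = β·δ·23900 gives β = 14021/(0.77699·23900) ≈ 0.755.

β ≈ 0.755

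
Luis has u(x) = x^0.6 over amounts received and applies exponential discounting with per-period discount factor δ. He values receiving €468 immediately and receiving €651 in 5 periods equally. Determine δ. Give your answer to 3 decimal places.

Indifference means u(468) = δ^5 · u(651), so δ^5 = u(468)/u(651).
Since u(x) = x^0.6, δ^5 = (468/651)^0.6 = 0.71889^0.6 = 0.82035.
Hence δ = (0.82035)^(1/5) = 0.96117.

δ ≈ 0.961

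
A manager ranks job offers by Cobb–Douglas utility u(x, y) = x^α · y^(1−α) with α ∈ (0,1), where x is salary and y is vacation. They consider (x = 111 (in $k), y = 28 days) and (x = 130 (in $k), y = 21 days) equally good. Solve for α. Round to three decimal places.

α ≈ 0.645

The Cobb–Douglas utilities coincide, so 111^α·28^(1−α) = 130^α·21^(1−α).
Rearrange to (111/130)^α = (21/28)^(1−α) and take logs: α·-0.158004 = (1−α)·-0.287682.
So α/(1−α) = (-0.287682)/(-0.158004) = 1.820726, and α = 1.820726/2.820726 ≈ 0.645.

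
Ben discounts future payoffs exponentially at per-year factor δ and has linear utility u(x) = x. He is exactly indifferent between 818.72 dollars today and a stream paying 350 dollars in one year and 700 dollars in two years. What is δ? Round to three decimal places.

δ ≈ 0.860

Present value of the stream is 350·δ + 700·δ². Indifference gives 350δ + 700δ² = 818.72.
Rearranged: 700δ² + 350δ − 818.72 = 0.
By the quadratic formula (taking the positive root), δ = (−350 + √2414916.00) / 1400 ≈ 0.860.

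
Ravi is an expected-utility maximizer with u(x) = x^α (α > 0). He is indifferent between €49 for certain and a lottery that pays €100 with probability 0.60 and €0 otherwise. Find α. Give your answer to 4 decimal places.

Since u(0) = 0, the lottery's EU is 0.60·100^α.
Equating: 49^α = 0.60·100^α, i.e. 0.4900^α = 0.60.
Taking logs: α·ln(49/100) = ln(0.60), so α = -0.5108256 / -0.7133499 ≈ 0.7161.

α ≈ 0.7161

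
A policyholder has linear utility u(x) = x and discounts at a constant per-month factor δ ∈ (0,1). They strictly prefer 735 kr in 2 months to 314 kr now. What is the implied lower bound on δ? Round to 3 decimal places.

The preference means 314 < δ^2·735.
So δ^2 > 314/735 = 0.42721; taking the square root of both positive sides preserves the inequality.
δ > (314/735)^(1/2) ≈ 0.654.

δ > 0.654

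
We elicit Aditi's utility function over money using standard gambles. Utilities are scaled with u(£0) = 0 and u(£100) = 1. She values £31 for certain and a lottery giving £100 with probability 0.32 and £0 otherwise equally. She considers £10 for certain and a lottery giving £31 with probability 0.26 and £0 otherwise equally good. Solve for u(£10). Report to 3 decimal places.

First, u(£31) = 0.32·u(£100) + 0.68·u(£0) = 0.32.
Then u(£10) = 0.26·u(£31) + 0.74·u(£0) = 0.26·0.32 + 0.74·0.00 = 0.0832.

0.083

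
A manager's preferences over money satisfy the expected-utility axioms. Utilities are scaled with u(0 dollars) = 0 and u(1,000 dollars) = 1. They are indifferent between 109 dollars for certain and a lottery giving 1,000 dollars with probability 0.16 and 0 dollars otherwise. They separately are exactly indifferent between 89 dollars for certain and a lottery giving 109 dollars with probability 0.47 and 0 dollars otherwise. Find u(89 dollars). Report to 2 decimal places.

0.08

The first gamble pins u(109 dollars): it must equal 0.16·1 + 0.84·0 = 0.16.
Then u(89 dollars) = 0.47·u(109 dollars) + 0.53·u(0 dollars) = 0.47·0.16 + 0.53·0.00 = 0.0752.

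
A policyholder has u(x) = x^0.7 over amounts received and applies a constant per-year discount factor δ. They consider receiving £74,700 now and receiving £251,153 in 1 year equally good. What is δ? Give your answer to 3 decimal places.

δ ≈ 0.428

The payoff in 1 year is discounted by δ, so u(74700) = δ·u(251153) and δ = u(74700)/u(251153).
With u(x) = x^0.7: δ = 74700^0.7/251153^0.7 = (74700/251153)^0.7 = 0.42792.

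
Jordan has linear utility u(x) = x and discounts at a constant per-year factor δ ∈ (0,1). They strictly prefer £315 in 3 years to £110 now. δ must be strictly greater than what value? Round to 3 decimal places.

Under u(x) = x this choice says 110 < δ^3·315.
So δ^3 > 110/315 = 0.34921; taking the cube root of both positive sides preserves the inequality.
δ > 0.34921^(1/3) = 0.704.

δ > 0.704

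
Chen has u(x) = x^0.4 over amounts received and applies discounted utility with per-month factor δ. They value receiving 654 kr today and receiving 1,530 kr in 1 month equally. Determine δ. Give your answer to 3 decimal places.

Indifference means u(654) = δ · u(1530), so δ = u(654)/u(1530).
Since u(x) = x^0.4, δ = (654/1530)^0.4 = 0.42745^0.4 = 0.71179.

δ ≈ 0.712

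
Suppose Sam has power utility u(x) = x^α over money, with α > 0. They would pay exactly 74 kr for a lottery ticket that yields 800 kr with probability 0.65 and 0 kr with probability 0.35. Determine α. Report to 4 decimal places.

α ≈ 0.1810

Since u(0) = 0, the lottery's EU is 0.65·800^α.
Equating: 74^α = 0.65·800^α, i.e. 0.0925^α = 0.65.
Taking logs: α·ln(74/800) = ln(0.65), so α = -0.4307829 / -2.3805466 ≈ 0.1810.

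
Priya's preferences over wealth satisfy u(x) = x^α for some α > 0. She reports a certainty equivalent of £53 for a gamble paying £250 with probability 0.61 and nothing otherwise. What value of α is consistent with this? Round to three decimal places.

The lottery's expected utility is 0.61·u(250) + 0.39·u(0) = 0.61·250^α (since u(0) = 0 for α > 0).
Setting u(53) equal to that: 53^α = 0.61·250^α ⇒ (53/250)^α = 0.61.
α = ln(0.61) / ln(53/250) = -0.494296/-1.551169 ≈ 0.319.

α ≈ 0.319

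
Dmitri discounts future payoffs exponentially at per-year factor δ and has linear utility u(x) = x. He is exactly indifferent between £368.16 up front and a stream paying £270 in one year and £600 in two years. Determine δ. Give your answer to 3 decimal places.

The stream is worth 270δ + 600δ² today, so 270δ + 600δ² = 368.16.
So 600δ² + 270δ − 368.16 = 0.
By the quadratic formula (taking the positive root), δ = (−270 + √956484.00) / 1200 ≈ 0.590.

δ ≈ 0.590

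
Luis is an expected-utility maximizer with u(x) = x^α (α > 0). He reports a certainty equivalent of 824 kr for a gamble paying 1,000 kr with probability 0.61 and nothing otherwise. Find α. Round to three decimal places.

EU(lottery) = 0.61·1000^α + 0.39·0 = 0.61·1000^α.
Setting u(824) equal to that: 824^α = 0.61·1000^α ⇒ (824/1000)^α = 0.61.
α = ln(0.61) / ln(824/1000) = -0.494296/-0.193585 ≈ 2.553.

α ≈ 2.553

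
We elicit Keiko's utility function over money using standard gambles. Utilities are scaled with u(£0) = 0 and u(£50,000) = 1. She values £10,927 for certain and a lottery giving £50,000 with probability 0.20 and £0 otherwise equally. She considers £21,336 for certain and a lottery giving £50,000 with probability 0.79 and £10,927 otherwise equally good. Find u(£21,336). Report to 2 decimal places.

First, u(£10,927) = 0.20·u(£50,000) + 0.80·u(£0) = 0.20.
The second indifference gives u(£21,336) = 0.79·u(£50,000) + 0.21·u(£10,927) = 0.79·1.00 + 0.21·0.20 = 0.8320.

0.83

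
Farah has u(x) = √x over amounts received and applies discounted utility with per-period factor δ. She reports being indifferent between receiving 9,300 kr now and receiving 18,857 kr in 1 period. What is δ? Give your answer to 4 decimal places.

Equating discounted utilities: u(9300) = δ·u(18857) ⇒ δ = u(9300)/u(18857).
With u(x) = √x: δ = √9300/√18857 = √(9300/18857) = 0.70227.

δ ≈ 0.7023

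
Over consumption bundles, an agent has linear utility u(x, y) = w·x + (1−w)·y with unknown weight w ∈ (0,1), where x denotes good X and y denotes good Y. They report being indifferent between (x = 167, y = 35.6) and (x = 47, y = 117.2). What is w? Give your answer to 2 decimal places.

u(167,35.6) = u(47,117.2) means w·167 + (1−w)·35.6 = w·47 + (1−w)·117.2.
Collecting terms: w·120 = (1−w)·81.6.
So w/(1−w) = 81.6/120 = 0.6800, giving w = 81.6/(120+81.6) = 0.40.

w = 0.40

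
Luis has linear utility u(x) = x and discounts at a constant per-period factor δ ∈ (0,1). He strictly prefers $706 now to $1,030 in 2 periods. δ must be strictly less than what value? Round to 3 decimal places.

Comparing present values: 706 > δ^2·1030.
Dividing by 1030: δ^2 < 0.68544. Both sides are positive, so the square root keeps the direction.
δ < (706/1030)^(1/2) ≈ 0.828.

δ < 0.828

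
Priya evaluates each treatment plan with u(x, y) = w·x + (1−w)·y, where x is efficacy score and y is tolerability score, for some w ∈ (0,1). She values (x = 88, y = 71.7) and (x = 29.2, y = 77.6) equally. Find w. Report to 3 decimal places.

Indifference: w·88 + (1−w)·71.7 = w·29.2 + (1−w)·77.6.
Collecting terms: w·58.8 = (1−w)·5.9.
So w/(1−w) = 5.9/58.8 = 0.1003, giving w = 5.9/(58.8+5.9) = 0.091.

w = 0.091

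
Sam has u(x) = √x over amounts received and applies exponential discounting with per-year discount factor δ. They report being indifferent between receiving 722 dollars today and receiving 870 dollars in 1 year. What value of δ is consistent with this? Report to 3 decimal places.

δ ≈ 0.911

Equating discounted utilities: u(722) = δ·u(870) ⇒ δ = u(722)/u(870).
With u(x) = √x: δ = √722/√870 = √(722/870) = 0.91098.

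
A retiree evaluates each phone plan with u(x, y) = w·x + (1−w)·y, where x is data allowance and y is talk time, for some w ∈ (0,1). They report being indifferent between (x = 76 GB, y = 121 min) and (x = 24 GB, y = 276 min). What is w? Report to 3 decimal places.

Equating utilities: w·76 + (1−w)·121 = w·24 + (1−w)·276.
Rearranging, 52·w − 155·(1−w) = 0.
The marginal rate of substitution is 155/52, so w = 155/(52+155) = 0.749.

w = 0.749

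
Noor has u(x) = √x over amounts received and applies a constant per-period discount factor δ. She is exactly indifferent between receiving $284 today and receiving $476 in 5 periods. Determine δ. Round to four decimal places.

δ ≈ 0.9497

Indifference means u(284) = δ^5 · u(476), so δ^5 = u(284)/u(476).
With u(x) = √x: δ^5 = √284/√476 = √(284/476) = 0.77242.
Hence δ = (0.77242)^(1/5) = 0.949667.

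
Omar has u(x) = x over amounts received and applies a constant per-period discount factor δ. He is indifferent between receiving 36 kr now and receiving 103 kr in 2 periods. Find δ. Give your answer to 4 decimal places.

δ ≈ 0.5912

Indifference means u(36) = δ^2 · u(103), so δ^2 = u(36)/u(103).
With u(x) = x: δ^2 = 36/103 = 0.34951.
So δ = 0.34951^(1/2) ≈ 0.5912.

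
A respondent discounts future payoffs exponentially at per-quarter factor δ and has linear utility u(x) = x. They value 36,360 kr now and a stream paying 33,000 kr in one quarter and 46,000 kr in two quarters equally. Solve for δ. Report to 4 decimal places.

Equating present values: 36360 = 33000δ + 46000δ².
So 46000δ² + 33000δ − 36360 = 0.
The positive root is δ = [−33000 + √(33000² + 4·46000·36360)] / (2·46000) = (−33000 + 88200.000)/92000 ≈ 0.6000.

δ ≈ 0.6000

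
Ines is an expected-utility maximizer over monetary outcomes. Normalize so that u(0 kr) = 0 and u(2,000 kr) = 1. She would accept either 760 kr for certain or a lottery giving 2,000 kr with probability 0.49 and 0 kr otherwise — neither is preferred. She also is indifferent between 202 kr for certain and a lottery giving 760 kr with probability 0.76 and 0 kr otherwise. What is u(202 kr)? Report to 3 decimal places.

First, u(760 kr) = 0.49·u(2,000 kr) + 0.51·u(0 kr) = 0.49.
The second indifference gives u(202 kr) = 0.76·u(760 kr) + 0.24·u(0 kr) = 0.76·0.49 + 0.24·0.00 = 0.3724.

0.372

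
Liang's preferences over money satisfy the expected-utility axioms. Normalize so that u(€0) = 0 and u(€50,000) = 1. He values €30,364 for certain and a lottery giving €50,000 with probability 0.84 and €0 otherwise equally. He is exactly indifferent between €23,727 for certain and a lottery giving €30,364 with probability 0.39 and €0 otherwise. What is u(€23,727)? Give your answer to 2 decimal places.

First, u(€30,364) = 0.84·u(€50,000) + 0.16·u(€0) = 0.84.
The second indifference gives u(€23,727) = 0.39·u(€30,364) + 0.61·u(€0) = 0.39·0.84 + 0.61·0.00 = 0.3276.

0.33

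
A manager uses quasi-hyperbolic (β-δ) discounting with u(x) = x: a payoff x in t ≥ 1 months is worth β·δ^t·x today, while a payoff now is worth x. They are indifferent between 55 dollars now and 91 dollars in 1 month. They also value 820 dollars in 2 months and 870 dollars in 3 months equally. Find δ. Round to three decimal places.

δ ≈ 0.943

From the later pair, β·δ^2·820 = β·δ^3·870; dividing through, δ = 820/870 = 0.94253.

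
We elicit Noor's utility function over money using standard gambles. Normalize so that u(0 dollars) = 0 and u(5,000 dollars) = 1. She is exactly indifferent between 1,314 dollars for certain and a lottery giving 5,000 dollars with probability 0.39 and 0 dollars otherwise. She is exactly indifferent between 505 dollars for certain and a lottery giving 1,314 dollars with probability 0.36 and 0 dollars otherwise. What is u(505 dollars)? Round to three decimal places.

0.140

The first gamble pins u(1,314 dollars): it must equal 0.39·1 + 0.61·0 = 0.39.
Then u(505 dollars) = 0.36·u(1,314 dollars) + 0.64·u(0 dollars) = 0.36·0.39 + 0.64·0.00 = 0.1404.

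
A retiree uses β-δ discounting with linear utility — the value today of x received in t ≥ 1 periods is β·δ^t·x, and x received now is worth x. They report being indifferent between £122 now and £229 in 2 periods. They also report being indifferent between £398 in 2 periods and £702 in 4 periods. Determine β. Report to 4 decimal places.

β ≈ 0.9397

From the later pair, β·δ^2·398 = β·δ^4·702; dividing through, δ^2 = 398/702 = 0.56695, so δ = 0.75296.
Now use the now-vs-future pair: 122 = β·δ^2·229 gives β = 122/(0.56695·229) ≈ 0.9397.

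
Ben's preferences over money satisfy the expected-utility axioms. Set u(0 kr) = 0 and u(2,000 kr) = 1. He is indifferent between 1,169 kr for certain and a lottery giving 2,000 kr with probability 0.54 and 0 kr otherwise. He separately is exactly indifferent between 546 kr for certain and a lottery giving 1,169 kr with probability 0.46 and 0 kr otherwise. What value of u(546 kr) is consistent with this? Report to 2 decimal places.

0.25

First, u(1,169 kr) = 0.54·u(2,000 kr) + 0.46·u(0 kr) = 0.54.
The second indifference gives u(546 kr) = 0.46·u(1,169 kr) + 0.54·u(0 kr) = 0.46·0.54 + 0.54·0.00 = 0.2484.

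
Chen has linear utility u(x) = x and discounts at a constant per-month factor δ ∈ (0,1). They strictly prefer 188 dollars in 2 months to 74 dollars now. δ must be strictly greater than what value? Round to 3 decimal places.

δ > 0.627

Under u(x) = x this choice says 74 < δ^2·188.
Dividing by 188: δ^2 > 0.39362. Both sides are positive, so the square root keeps the direction.
δ > 0.39362^(1/2) = 0.627.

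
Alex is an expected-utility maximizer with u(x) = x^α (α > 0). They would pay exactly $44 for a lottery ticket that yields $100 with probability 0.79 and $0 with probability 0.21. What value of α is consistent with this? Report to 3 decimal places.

EU(lottery) = 0.79·100^α + 0.21·0 = 0.79·100^α.
Indifference: 44^α = 0.79·100^α, so (44/100)^α = 0.79.
Take logs: α = ln 0.79 / ln(44/100) ≈ 0.28712.

α ≈ 0.287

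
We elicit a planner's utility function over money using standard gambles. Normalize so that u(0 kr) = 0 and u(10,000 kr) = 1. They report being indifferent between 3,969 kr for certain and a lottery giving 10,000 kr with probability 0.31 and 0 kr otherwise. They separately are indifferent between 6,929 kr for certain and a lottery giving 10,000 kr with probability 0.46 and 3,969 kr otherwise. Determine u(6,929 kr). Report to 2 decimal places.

0.63

First, u(3,969 kr) = 0.31·u(10,000 kr) + 0.69·u(0 kr) = 0.31.
The second indifference gives u(6,929 kr) = 0.46·u(10,000 kr) + 0.54·u(3,969 kr) = 0.46·1.00 + 0.54·0.31 = 0.6274.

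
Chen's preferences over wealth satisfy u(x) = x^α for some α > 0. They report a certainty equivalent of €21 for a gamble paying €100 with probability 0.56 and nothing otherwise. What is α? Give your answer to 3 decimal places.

α ≈ 0.372

Since u(0) = 0, the lottery's EU is 0.56·100^α.
Equating: 21^α = 0.56·100^α, i.e. 0.2100^α = 0.56.
Taking logs: α·ln(21/100) = ln(0.56), so α = -0.579818 / -1.560648 ≈ 0.372.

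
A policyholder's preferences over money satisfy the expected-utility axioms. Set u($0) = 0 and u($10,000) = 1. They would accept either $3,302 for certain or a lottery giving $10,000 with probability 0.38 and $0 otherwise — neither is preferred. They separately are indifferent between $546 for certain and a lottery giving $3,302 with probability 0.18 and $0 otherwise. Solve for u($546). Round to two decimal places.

From the first indifference, u($3,302) = 0.38·u($10,000) + 0.62·u($0) = 0.38·1 + 0.62·0 = 0.38.
Then u($546) = 0.18·u($3,302) + 0.82·u($0) = 0.18·0.38 + 0.82·0.00 = 0.0684.

0.07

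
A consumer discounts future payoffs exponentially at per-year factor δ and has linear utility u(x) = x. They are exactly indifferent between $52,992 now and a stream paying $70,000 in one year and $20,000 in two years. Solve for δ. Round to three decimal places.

Equating present values: 52992 = 70000δ + 20000δ².
Rearranged: 20000δ² + 70000δ − 52992 = 0.
The positive root is δ = [−70000 + √(70000² + 4·20000·52992)] / (2·20000) = (−70000 + 95600.000)/40000 ≈ 0.640.

δ ≈ 0.640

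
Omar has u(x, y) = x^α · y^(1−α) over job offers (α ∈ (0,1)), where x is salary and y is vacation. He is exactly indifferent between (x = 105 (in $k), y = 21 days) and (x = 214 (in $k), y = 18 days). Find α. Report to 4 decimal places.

α ≈ 0.1780

The Cobb–Douglas utilities coincide, so 105^α·21^(1−α) = 214^α·18^(1−α).
Taking logs: α·ln 105 + (1−α)·ln 21 = α·ln 214 + (1−α)·ln 18, i.e. α·-0.7120157 = (1−α)·-0.1541507.
Thus α·(-0.8661664) = -0.1541507, so α = -0.1541507/-0.8661664 ≈ 0.1780.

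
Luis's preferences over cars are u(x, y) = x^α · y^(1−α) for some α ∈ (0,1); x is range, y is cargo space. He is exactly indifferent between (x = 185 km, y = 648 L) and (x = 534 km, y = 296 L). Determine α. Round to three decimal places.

α ≈ 0.425

Set the two utilities equal: 185^α·648^(1−α) = 534^α·296^(1−α).
Rearrange to (185/534)^α = (296/648)^(1−α) and take logs: α·-1.060040 = (1−α)·-0.783531.
With A = -1.060040 and B = -0.783531: α·A = (1−α)·B, so α = B/(A+B) = -0.783531/-1.843571 ≈ 0.425.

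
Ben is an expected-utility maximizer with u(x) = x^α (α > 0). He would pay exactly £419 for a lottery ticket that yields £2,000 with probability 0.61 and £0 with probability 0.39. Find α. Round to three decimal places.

The lottery's expected utility is 0.61·u(2000) + 0.39·u(0) = 0.61·2000^α (since u(0) = 0 for α > 0).
Indifference: 419^α = 0.61·2000^α, so (419/2000)^α = 0.61.
Taking logs: α·ln(419/2000) = ln(0.61), so α = -0.494296 / -1.563032 ≈ 0.316.

α ≈ 0.316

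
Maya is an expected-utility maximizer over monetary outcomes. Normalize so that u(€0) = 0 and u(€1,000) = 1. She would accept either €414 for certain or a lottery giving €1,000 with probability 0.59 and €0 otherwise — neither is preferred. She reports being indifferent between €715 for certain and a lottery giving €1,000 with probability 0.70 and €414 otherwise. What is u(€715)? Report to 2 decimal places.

From the first indifference, u(€414) = 0.59·u(€1,000) + 0.41·u(€0) = 0.59·1 + 0.41·0 = 0.59.
Then u(€715) = 0.70·u(€1,000) + 0.30·u(€414) = 0.70·1.00 + 0.30·0.59 = 0.8770.

0.88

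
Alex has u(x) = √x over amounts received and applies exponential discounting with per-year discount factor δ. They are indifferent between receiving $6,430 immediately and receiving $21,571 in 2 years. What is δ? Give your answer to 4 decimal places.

δ ≈ 0.7389

Equating discounted utilities: u(6430) = δ^2·u(21571) ⇒ δ^2 = u(6430)/u(21571).
With u(x) = √x: δ^2 = √6430/√21571 = √(6430/21571) = 0.54597.
Hence δ = (0.54597)^(1/2) = 0.738899.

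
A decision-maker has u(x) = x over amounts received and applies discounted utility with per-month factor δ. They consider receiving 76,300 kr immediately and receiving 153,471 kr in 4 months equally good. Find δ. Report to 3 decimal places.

Equating discounted utilities: u(76300) = δ^4·u(153471) ⇒ δ^4 = u(76300)/u(153471).
With u(x) = x: δ^4 = 76300/153471 = 0.49716.
Hence δ = (0.49716)^(1/4) = 0.83970.

δ ≈ 0.840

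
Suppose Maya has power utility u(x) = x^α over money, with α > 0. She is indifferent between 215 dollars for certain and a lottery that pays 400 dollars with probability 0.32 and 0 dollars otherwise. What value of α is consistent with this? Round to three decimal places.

EU(lottery) = 0.32·400^α + 0.68·0 = 0.32·400^α.
Indifference: 215^α = 0.32·400^α, so (215/400)^α = 0.32.
Take logs: α = ln 0.32 / ln(215/400) ≈ 1.83535.

α ≈ 1.835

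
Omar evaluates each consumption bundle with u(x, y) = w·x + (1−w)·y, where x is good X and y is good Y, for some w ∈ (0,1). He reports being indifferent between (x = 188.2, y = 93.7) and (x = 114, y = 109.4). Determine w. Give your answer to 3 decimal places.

w = 0.175

Equating utilities: w·188.2 + (1−w)·93.7 = w·114 + (1−w)·109.4.
Rearranging, 74.2·w − 15.7·(1−w) = 0.
Hence w = 15.7/(74.2+15.7) = 15.7/89.9 = 0.175.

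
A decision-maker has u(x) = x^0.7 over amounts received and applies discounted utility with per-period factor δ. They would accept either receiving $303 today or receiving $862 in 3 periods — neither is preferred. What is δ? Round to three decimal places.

Indifference means u(303) = δ^3 · u(862), so δ^3 = u(303)/u(862).
With u(x) = x^0.7: δ^3 = 303^0.7/862^0.7 = (303/862)^0.7 = 0.48101.
So δ = 0.48101^(1/3) ≈ 0.784.

δ ≈ 0.784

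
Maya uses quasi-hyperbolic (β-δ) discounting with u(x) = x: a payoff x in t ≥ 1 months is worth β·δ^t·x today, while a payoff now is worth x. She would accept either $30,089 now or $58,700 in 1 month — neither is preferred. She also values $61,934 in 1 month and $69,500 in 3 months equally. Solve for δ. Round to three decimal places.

The second indifference involves only future payoffs, so β cancels: β·δ^1·61934 = β·δ^3·69500, giving δ^2 = 61934/69500 = 0.89114, so δ = 0.94400.

δ ≈ 0.944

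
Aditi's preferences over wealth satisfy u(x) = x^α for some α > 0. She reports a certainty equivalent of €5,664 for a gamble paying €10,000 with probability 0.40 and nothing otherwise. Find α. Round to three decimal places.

The lottery's expected utility is 0.40·u(10000) + 0.60·u(0) = 0.40·10000^α (since u(0) = 0 for α > 0).
Equating: 5664^α = 0.40·10000^α, i.e. 0.5664^α = 0.40.
Taking logs: α·ln(5664/10000) = ln(0.40), so α = -0.916291 / -0.568455 ≈ 1.612.

α ≈ 1.612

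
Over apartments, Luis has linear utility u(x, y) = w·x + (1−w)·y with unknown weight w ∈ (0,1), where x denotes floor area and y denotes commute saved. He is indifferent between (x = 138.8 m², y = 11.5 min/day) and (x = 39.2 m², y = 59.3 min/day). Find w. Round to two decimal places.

Indifference: w·138.8 + (1−w)·11.5 = w·39.2 + (1−w)·59.3.
w·(138.8−39.2) = (1−w)·(59.3−11.5), i.e. w·99.6 = (1−w)·47.8.
The marginal rate of substitution is 47.8/99.6, so w = 47.8/(99.6+47.8) = 0.32.

w = 0.32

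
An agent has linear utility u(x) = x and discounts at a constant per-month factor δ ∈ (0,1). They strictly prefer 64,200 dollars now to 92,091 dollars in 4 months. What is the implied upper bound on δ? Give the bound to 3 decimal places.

δ < 0.914

Under u(x) = x this choice says 64200 > δ^4·92091.
Hence δ^4 < 64200/92091 = 0.69714, and x ↦ x^(1/4) is increasing on (0,∞).
δ < 0.69714^(1/4) = 0.914.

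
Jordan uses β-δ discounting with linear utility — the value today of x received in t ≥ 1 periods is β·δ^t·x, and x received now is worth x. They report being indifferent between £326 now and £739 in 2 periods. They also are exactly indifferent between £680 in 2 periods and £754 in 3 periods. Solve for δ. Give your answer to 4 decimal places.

From the later pair, β·δ^2·680 = β·δ^3·754; dividing through, δ = 680/754 = 0.90186.

δ ≈ 0.9019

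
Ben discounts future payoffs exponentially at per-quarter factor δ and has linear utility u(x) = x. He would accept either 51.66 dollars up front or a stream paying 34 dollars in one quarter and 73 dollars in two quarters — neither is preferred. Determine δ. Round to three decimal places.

Equating present values: 51.66 = 34δ + 73δ².
Rearranged: 73δ² + 34δ − 51.66 = 0.
The positive root is δ = [−34 + √(34² + 4·73·51.66)] / (2·73) = (−34 + 127.439)/146 ≈ 0.640.

δ ≈ 0.640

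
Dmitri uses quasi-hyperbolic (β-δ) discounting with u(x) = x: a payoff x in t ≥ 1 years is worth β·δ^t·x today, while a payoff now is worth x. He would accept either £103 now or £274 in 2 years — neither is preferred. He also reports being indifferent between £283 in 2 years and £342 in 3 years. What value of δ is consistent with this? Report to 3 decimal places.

δ ≈ 0.827

Both payoffs in the second observation are in the future, so β drops out: δ^2·283 = δ^3·342 ⇒ δ = 283/342 = 0.82749.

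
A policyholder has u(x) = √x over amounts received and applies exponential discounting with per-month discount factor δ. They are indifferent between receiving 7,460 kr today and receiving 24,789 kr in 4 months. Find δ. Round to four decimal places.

δ ≈ 0.8606

Equating discounted utilities: u(7460) = δ^4·u(24789) ⇒ δ^4 = u(7460)/u(24789).
Since u(x) = √x, δ^4 = √(7460/24789) = 0.54858.
So δ = 0.54858^(1/4) ≈ 0.8606.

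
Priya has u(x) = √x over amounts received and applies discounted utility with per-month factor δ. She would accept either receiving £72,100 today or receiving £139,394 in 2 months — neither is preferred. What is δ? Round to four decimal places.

δ ≈ 0.8481

Indifference means u(72100) = δ^2 · u(139394), so δ^2 = u(72100)/u(139394).
Since u(x) = √x, δ^2 = √(72100/139394) = 0.71919.
Taking the square root: δ = 0.71919^(1/2) ≈ 0.8481.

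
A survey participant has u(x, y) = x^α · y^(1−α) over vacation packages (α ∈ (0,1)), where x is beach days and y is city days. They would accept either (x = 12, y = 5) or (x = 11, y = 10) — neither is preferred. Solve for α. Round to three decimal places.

The Cobb–Douglas utilities coincide, so 12^α·5^(1−α) = 11^α·10^(1−α).
Rearrange to (12/11)^α = (10/5)^(1−α) and take logs: α·0.087011 = (1−α)·0.693147.
Thus α·(0.780158) = 0.693147, so α = 0.693147/0.780158 ≈ 0.888.

α ≈ 0.888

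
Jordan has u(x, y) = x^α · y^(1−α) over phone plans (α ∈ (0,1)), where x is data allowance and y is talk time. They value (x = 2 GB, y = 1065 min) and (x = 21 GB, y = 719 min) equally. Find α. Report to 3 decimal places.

The Cobb–Douglas utilities coincide, so 2^α·1065^(1−α) = 21^α·719^(1−α).
Taking logs: α·ln 2 + (1−α)·ln 1065 = α·ln 21 + (1−α)·ln 719, i.e. α·-2.351375 = (1−α)·-0.392869.
With A = -2.351375 and B = -0.392869: α·A = (1−α)·B, so α = B/(A+B) = -0.392869/-2.744244 ≈ 0.143.

α ≈ 0.143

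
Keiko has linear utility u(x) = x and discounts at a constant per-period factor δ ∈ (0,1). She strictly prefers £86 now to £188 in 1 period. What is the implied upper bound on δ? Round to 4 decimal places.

δ < 0.4574

The preference means 86 > δ·188.
Dividing through by 188 gives δ < 0.45745.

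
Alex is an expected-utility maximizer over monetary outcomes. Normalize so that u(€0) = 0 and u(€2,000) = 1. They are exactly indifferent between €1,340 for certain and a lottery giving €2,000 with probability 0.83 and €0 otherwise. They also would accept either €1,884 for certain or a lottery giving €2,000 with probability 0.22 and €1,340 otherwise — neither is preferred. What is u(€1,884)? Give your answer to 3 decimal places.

The first gamble pins u(€1,340): it must equal 0.83·1 + 0.17·0 = 0.83.
The second indifference gives u(€1,884) = 0.22·u(€2,000) + 0.78·u(€1,340) = 0.22·1.00 + 0.78·0.83 = 0.8674.

0.867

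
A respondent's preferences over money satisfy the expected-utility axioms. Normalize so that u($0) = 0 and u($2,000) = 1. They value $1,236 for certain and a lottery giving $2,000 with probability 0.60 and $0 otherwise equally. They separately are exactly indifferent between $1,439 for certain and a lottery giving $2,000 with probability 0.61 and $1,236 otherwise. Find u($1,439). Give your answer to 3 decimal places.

First, u($1,236) = 0.60·u($2,000) + 0.40·u($0) = 0.60.
Then u($1,439) = 0.61·u($2,000) + 0.39·u($1,236) = 0.61·1.00 + 0.39·0.60 = 0.8440.

0.844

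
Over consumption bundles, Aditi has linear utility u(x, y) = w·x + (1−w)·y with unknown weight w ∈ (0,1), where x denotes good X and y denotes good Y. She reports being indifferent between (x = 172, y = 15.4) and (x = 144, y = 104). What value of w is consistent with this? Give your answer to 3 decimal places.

Indifference: w·172 + (1−w)·15.4 = w·144 + (1−w)·104.
Rearranging, 28·w − 88.6·(1−w) = 0.
The marginal rate of substitution is 88.6/28, so w = 88.6/(28+88.6) = 0.760.

w = 0.760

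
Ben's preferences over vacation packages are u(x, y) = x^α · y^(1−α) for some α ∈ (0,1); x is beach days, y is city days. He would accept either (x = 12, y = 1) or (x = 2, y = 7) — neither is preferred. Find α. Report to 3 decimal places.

α ≈ 0.521

Indifference: 12^α · 1^(1−α) = 2^α · 7^(1−α).
(12/2)^α = (7/1)^(1−α); take logs: α·ln(12/2) = (1−α)·ln(7/1), i.e. α·1.791759 = (1−α)·1.945910.
With A = 1.791759 and B = 1.945910: α·A = (1−α)·B, so α = B/(A+B) = 1.945910/3.737669 ≈ 0.521.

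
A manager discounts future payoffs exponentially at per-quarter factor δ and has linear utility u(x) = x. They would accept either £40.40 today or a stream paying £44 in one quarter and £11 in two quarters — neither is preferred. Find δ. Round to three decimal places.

The stream is worth 44δ + 11δ² today, so 44δ + 11δ² = 40.40.
That is, 11δ² + 44δ − 40.40 = 0, a quadratic in δ.
δ = (−44 + √(44² + 4·11·40.40)) / (2·11) = (−44 + √3713.60) / 22 ≈ 0.770.

δ ≈ 0.770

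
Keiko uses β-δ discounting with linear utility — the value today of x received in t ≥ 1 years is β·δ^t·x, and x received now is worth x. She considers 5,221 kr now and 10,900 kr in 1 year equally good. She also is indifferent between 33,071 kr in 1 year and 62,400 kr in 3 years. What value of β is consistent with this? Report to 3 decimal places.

From the later pair, β·δ^1·33071 = β·δ^3·62400; dividing through, δ^2 = 33071/62400 = 0.52998, so δ = 0.72800.
The first indifference: 5221 = β·δ·10900, so β = 5221/(δ·10900) = 5221/(0.72800·10900) ≈ 0.658.

β ≈ 0.658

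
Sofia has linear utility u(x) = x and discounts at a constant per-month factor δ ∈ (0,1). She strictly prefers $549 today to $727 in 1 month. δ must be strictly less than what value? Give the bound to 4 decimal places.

δ < 0.7552

Comparing present values: 549 > δ·727.
So δ < 549/727 = 0.75516.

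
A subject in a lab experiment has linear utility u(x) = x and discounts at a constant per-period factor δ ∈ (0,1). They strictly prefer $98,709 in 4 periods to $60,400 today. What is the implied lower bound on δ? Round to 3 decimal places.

Under u(x) = x this choice says 60400 < δ^4·98709.
Dividing by 98709: δ^4 > 0.61190. Both sides are positive, so the 4th root keeps the direction.
δ > (60400/98709)^(1/4) ≈ 0.884.

δ > 0.884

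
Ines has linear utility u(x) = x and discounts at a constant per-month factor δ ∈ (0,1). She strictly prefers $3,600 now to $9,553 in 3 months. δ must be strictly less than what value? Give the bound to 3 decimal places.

δ < 0.722

The preference means 3600 > δ^3·9553.
Dividing by 9553: δ^3 < 0.37684. Both sides are positive, so the cube root keeps the direction.
δ < 0.37684^(1/3) = 0.722.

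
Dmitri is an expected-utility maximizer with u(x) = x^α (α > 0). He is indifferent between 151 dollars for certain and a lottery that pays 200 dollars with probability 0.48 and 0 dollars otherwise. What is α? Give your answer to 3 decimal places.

α ≈ 2.612

The lottery's expected utility is 0.48·u(200) + 0.52·u(0) = 0.48·200^α (since u(0) = 0 for α > 0).
Indifference: 151^α = 0.48·200^α, so (151/200)^α = 0.48.
Take logs: α = ln 0.48 / ln(151/200) ≈ 2.61164.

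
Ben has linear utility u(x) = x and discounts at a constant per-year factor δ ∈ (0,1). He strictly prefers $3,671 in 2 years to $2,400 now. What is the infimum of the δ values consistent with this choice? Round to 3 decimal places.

The preference means 2400 < δ^2·3671.
So δ^2 > 2400/3671 = 0.65377; taking the square root of both positive sides preserves the inequality.
δ > (2400/3671)^(1/2) ≈ 0.809.

δ > 0.809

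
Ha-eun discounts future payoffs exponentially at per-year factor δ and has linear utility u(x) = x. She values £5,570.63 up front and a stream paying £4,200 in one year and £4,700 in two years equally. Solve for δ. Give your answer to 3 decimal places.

δ ≈ 0.730

The stream is worth 4200δ + 4700δ² today, so 4200δ + 4700δ² = 5570.63.
That is, 4700δ² + 4200δ − 5570.63 = 0, a quadratic in δ.
By the quadratic formula (taking the positive root), δ = (−4200 + √122367844.00) / 9400 ≈ 0.730.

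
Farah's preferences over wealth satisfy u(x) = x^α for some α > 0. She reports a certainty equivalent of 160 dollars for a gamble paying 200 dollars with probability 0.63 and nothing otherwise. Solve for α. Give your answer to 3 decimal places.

α ≈ 2.071

Since u(0) = 0, the lottery's EU is 0.63·200^α.
Setting u(160) equal to that: 160^α = 0.63·200^α ⇒ (160/200)^α = 0.63.
Taking logs: α·ln(160/200) = ln(0.63), so α = -0.462035 / -0.223144 ≈ 2.071.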